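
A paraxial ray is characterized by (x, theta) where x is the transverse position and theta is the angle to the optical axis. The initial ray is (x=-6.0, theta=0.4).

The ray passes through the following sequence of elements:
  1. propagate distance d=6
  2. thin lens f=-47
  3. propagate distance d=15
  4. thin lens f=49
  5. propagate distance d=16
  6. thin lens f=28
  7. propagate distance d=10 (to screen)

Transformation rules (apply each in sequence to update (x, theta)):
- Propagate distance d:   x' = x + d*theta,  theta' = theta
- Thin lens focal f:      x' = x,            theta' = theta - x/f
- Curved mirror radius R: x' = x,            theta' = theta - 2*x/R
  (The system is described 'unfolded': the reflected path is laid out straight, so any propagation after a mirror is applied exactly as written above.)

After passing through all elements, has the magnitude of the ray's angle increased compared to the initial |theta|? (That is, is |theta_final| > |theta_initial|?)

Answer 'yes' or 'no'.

Initial: x=-6.0000 theta=0.4000
After 1 (propagate distance d=6): x=-3.6000 theta=0.4000
After 2 (thin lens f=-47): x=-3.6000 theta=76/235 (≈0.3234)
After 3 (propagate distance d=15): x=294/235 (≈1.2511) theta=76/235 (≈0.3234)
After 4 (thin lens f=49): x=294/235 (≈1.2511) theta=14/47 (≈0.2979)
After 5 (propagate distance d=16): x=1414/235 (≈6.0170) theta=14/47 (≈0.2979)
After 6 (thin lens f=28): x=1414/235 (≈6.0170) theta=39/470 (≈0.0830)
After 7 (propagate distance d=10 (to screen)): x=1609/235 (≈6.8468) theta=39/470 (≈0.0830)
|theta_initial|=0.4000 |theta_final|=39/470 (≈0.0830) -> not increased

Answer: no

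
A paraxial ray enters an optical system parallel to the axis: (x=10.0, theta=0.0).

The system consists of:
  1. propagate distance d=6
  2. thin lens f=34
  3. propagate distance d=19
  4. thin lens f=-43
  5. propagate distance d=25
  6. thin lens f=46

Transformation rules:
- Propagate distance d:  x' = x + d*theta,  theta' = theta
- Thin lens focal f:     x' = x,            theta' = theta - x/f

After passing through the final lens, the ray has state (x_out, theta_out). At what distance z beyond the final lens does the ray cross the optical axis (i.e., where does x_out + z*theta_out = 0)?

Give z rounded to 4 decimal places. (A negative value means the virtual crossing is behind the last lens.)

Initial: x=10.0000 theta=0.0000
After 1 (propagate distance d=6): x=10.0000 theta=0.0000
After 2 (thin lens f=34): x=10.0000 theta=-5/17 (≈-0.2941)
After 3 (propagate distance d=19): x=75/17 (≈4.4118) theta=-5/17 (≈-0.2941)
After 4 (thin lens f=-43): x=75/17 (≈4.4118) theta=-140/731 (≈-0.1915)
After 5 (propagate distance d=25): x=-275/731 (≈-0.3762) theta=-140/731 (≈-0.1915)
After 6 (thin lens f=46): x=-275/731 (≈-0.3762) theta=-6165/33626 (≈-0.1833)
z_focus = -x_out/theta_out = -(-275/731)/(-6165/33626) = -2530/1233 ≈ -2.0519
Rounded to 4 decimal places: z = -2.0519

Answer: -2.0519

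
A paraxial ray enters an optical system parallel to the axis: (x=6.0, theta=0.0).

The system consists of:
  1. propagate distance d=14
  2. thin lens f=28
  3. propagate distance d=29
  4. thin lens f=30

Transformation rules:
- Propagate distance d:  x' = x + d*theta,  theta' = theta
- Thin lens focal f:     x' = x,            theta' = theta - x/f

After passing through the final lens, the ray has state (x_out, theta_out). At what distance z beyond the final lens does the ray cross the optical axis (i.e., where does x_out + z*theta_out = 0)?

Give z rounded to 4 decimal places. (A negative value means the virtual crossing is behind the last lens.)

Initial: x=6.0000 theta=0.0000
After 1 (propagate distance d=14): x=6.0000 theta=0.0000
After 2 (thin lens f=28): x=6.0000 theta=-3/14 (≈-0.2143)
After 3 (propagate distance d=29): x=-3/14 (≈-0.2143) theta=-3/14 (≈-0.2143)
After 4 (thin lens f=30): x=-3/14 (≈-0.2143) theta=-29/140 (≈-0.2071)
z_focus = -x_out/theta_out = -(-3/14)/(-29/140) = -30/29 ≈ -1.0345
Rounded to 4 decimal places: z = -1.0345

Answer: -1.0345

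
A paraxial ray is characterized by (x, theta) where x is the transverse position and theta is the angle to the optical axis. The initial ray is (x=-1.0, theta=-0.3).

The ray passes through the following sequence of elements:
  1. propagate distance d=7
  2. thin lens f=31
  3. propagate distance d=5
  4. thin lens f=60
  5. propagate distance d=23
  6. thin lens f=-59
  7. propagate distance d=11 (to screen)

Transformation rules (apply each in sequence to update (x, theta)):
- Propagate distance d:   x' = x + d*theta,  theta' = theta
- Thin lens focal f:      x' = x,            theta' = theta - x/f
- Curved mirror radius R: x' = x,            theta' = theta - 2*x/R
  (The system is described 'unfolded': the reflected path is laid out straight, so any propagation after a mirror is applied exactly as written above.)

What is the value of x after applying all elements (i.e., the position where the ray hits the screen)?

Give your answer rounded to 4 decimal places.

Initial: x=-1.0000 theta=-0.3000
After 1 (propagate distance d=7): x=-3.1000 theta=-0.3000
After 2 (thin lens f=31): x=-3.1000 theta=-0.2000
After 3 (propagate distance d=5): x=-4.1000 theta=-0.2000
After 4 (thin lens f=60): x=-4.1000 theta=-79/600 (≈-0.1317)
After 5 (propagate distance d=23): x=-4277/600 (≈-7.1283) theta=-79/600 (≈-0.1317)
After 6 (thin lens f=-59): x=-4277/600 (≈-7.1283) theta=-4469/17700 (≈-0.2525)
After 7 (propagate distance d=11 (to screen)): x=-116887/11800 (≈-9.9057) theta=-4469/17700 (≈-0.2525)
Rounded to 4 decimal places: x = -9.9057

Answer: -9.9057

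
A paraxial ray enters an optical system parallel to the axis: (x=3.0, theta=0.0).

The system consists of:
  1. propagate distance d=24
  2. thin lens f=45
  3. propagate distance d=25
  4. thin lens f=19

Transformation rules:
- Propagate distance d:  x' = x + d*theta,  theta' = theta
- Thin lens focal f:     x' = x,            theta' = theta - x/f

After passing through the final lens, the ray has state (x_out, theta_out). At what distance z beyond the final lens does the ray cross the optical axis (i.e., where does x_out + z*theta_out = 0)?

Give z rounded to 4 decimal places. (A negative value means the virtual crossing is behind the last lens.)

Initial: x=3.0000 theta=0.0000
After 1 (propagate distance d=24): x=3.0000 theta=0.0000
After 2 (thin lens f=45): x=3.0000 theta=-1/15 (≈-0.0667)
After 3 (propagate distance d=25): x=4/3 (≈1.3333) theta=-1/15 (≈-0.0667)
After 4 (thin lens f=19): x=4/3 (≈1.3333) theta=-13/95 (≈-0.1368)
z_focus = -x_out/theta_out = -(4/3)/(-13/95) = 380/39 ≈ 9.7436
Rounded to 4 decimal places: z = 9.7436

Answer: 9.7436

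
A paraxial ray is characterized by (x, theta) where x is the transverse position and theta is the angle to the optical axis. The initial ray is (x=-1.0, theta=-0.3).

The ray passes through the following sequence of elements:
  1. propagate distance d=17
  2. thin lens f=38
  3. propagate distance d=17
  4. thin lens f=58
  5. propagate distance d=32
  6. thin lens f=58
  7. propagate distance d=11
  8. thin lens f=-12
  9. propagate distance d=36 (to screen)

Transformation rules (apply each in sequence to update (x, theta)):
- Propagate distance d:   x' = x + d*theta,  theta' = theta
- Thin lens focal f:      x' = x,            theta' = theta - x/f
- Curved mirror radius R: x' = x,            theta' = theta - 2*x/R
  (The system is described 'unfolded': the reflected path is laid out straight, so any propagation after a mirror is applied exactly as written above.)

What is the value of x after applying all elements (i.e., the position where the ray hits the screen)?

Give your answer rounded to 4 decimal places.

Initial: x=-1.0000 theta=-0.3000
After 1 (propagate distance d=17): x=-6.1000 theta=-0.3000
After 2 (thin lens f=38): x=-6.1000 theta=-53/380 (≈-0.1395)
After 3 (propagate distance d=17): x=-3219/380 (≈-8.4711) theta=-53/380 (≈-0.1395)
After 4 (thin lens f=58): x=-3219/380 (≈-8.4711) theta=1/152 (≈0.0066)
After 5 (propagate distance d=32): x=-3139/380 (≈-8.2605) theta=1/152 (≈0.0066)
After 6 (thin lens f=58): x=-3139/380 (≈-8.2605) theta=821/5510 (≈0.1490)
After 7 (propagate distance d=11): x=-72969/11020 (≈-6.6215) theta=821/5510 (≈0.1490)
After 8 (thin lens f=-12): x=-72969/11020 (≈-6.6215) theta=-3551/8816 (≈-0.4028)
After 9 (propagate distance d=36 (to screen)): x=-58191/2755 (≈-21.1220) theta=-3551/8816 (≈-0.4028)
Rounded to 4 decimal places: x = -21.1220

Answer: -21.1220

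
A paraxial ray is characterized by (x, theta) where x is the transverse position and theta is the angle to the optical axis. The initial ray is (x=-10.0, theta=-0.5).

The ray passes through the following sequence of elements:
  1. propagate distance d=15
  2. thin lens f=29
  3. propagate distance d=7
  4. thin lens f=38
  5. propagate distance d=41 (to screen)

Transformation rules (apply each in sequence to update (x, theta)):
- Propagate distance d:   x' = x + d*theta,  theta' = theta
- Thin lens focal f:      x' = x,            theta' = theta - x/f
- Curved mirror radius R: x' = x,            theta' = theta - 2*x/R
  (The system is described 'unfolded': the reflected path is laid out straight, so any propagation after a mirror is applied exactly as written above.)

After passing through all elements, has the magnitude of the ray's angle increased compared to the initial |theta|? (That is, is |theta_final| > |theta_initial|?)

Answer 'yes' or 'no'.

Answer: yes

Derivation:
Initial: x=-10.0000 theta=-0.5000
After 1 (propagate distance d=15): x=-17.5000 theta=-0.5000
After 2 (thin lens f=29): x=-17.5000 theta=3/29 (≈0.1034)
After 3 (propagate distance d=7): x=-973/58 (≈-16.7759) theta=3/29 (≈0.1034)
After 4 (thin lens f=38): x=-973/58 (≈-16.7759) theta=1201/2204 (≈0.5449)
After 5 (propagate distance d=41 (to screen)): x=423/76 (≈5.5658) theta=1201/2204 (≈0.5449)
|theta_initial|=0.5000 |theta_final|=1201/2204 (≈0.5449) -> increased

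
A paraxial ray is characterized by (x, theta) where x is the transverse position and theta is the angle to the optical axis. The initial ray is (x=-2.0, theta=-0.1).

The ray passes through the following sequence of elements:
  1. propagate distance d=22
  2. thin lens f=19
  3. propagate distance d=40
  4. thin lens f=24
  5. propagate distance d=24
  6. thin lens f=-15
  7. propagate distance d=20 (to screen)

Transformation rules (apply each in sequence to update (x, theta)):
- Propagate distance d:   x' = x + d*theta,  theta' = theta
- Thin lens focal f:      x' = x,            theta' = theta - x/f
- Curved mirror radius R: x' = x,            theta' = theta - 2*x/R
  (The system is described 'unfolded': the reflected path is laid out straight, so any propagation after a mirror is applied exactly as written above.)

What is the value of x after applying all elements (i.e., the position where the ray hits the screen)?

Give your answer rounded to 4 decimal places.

Initial: x=-2.0000 theta=-0.1000
After 1 (propagate distance d=22): x=-4.2000 theta=-0.1000
After 2 (thin lens f=19): x=-4.2000 theta=23/190 (≈0.1211)
After 3 (propagate distance d=40): x=61/95 (≈0.6421) theta=23/190 (≈0.1211)
After 4 (thin lens f=24): x=61/95 (≈0.6421) theta=43/456 (≈0.0943)
After 5 (propagate distance d=24): x=276/95 (≈2.9053) theta=43/456 (≈0.0943)
After 6 (thin lens f=-15): x=276/95 (≈2.9053) theta=3283/11400 (≈0.2880)
After 7 (propagate distance d=20 (to screen)): x=4939/570 (≈8.6649) theta=3283/11400 (≈0.2880)
Rounded to 4 decimal places: x = 8.6649

Answer: 8.6649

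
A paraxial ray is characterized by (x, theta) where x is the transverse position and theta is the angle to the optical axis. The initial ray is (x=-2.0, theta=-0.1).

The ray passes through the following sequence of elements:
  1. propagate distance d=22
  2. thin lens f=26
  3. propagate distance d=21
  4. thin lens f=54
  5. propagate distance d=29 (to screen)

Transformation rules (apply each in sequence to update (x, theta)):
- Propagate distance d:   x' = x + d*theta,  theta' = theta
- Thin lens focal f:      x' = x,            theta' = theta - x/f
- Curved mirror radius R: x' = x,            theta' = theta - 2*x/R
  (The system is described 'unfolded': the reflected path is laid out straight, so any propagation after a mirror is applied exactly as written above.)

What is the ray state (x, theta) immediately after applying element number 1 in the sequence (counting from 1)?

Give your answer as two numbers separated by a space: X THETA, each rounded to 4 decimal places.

Initial: x=-2.0000 theta=-0.1000
After 1 (propagate distance d=22): x=-4.2000 theta=-0.1000
Rounded to 4 decimal places: x = -4.2000, theta = -0.1000

Answer: -4.2000 -0.1000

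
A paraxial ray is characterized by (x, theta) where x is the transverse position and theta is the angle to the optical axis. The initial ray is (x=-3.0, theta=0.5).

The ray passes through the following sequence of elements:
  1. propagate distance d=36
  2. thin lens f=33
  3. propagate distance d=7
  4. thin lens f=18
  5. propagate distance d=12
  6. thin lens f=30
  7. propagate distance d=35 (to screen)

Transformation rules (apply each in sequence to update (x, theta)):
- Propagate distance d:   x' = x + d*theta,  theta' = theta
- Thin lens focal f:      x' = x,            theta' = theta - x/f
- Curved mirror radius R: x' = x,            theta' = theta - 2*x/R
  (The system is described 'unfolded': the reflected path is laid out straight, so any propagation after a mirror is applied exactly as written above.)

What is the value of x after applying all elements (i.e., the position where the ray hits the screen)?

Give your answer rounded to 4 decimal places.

Initial: x=-3.0000 theta=0.5000
After 1 (propagate distance d=36): x=15.0000 theta=0.5000
After 2 (thin lens f=33): x=15.0000 theta=1/22 (≈0.0455)
After 3 (propagate distance d=7): x=337/22 (≈15.3182) theta=1/22 (≈0.0455)
After 4 (thin lens f=18): x=337/22 (≈15.3182) theta=-29/36 (≈-0.8056)
After 5 (propagate distance d=12): x=373/66 (≈5.6515) theta=-29/36 (≈-0.8056)
After 6 (thin lens f=30): x=373/66 (≈5.6515) theta=-164/165 (≈-0.9939)
After 7 (propagate distance d=35 (to screen)): x=-641/22 (≈-29.1364) theta=-164/165 (≈-0.9939)
Rounded to 4 decimal places: x = -29.1364

Answer: -29.1364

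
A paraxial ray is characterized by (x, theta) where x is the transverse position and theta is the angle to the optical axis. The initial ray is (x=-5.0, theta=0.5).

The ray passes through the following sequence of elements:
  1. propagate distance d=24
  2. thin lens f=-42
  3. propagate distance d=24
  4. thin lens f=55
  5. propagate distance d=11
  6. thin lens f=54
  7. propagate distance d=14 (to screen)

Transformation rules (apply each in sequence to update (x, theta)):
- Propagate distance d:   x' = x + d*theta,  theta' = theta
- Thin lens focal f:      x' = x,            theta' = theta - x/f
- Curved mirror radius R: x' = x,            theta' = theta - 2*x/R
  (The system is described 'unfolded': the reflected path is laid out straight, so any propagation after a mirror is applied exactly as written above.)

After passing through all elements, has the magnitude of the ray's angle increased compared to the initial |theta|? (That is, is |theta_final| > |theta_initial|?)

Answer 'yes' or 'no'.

Answer: no

Derivation:
Initial: x=-5.0000 theta=0.5000
After 1 (propagate distance d=24): x=7.0000 theta=0.5000
After 2 (thin lens f=-42): x=7.0000 theta=2/3 (≈0.6667)
After 3 (propagate distance d=24): x=23.0000 theta=2/3 (≈0.6667)
After 4 (thin lens f=55): x=23.0000 theta=41/165 (≈0.2485)
After 5 (propagate distance d=11): x=386/15 (≈25.7333) theta=41/165 (≈0.2485)
After 6 (thin lens f=54): x=386/15 (≈25.7333) theta=-1016/4455 (≈-0.2281)
After 7 (propagate distance d=14 (to screen)): x=100418/4455 (≈22.5405) theta=-1016/4455 (≈-0.2281)
|theta_initial|=0.5000 |theta_final|=1016/4455 (≈0.2281) -> not increased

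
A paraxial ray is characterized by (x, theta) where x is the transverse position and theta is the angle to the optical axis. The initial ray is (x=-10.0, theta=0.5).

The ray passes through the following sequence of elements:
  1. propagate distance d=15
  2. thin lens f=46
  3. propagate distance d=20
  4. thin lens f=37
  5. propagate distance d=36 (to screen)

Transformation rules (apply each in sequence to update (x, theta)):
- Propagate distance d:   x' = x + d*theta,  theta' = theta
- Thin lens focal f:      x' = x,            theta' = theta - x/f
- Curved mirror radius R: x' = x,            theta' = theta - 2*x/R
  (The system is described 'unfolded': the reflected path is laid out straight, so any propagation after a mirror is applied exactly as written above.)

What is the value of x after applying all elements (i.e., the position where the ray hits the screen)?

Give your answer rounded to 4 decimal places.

Answer: 20.1886

Derivation:
Initial: x=-10.0000 theta=0.5000
After 1 (propagate distance d=15): x=-2.5000 theta=0.5000
After 2 (thin lens f=46): x=-2.5000 theta=51/92 (≈0.5543)
After 3 (propagate distance d=20): x=395/46 (≈8.5870) theta=51/92 (≈0.5543)
After 4 (thin lens f=37): x=395/46 (≈8.5870) theta=1097/3404 (≈0.3223)
After 5 (propagate distance d=36 (to screen)): x=34361/1702 (≈20.1886) theta=1097/3404 (≈0.3223)
Rounded to 4 decimal places: x = 20.1886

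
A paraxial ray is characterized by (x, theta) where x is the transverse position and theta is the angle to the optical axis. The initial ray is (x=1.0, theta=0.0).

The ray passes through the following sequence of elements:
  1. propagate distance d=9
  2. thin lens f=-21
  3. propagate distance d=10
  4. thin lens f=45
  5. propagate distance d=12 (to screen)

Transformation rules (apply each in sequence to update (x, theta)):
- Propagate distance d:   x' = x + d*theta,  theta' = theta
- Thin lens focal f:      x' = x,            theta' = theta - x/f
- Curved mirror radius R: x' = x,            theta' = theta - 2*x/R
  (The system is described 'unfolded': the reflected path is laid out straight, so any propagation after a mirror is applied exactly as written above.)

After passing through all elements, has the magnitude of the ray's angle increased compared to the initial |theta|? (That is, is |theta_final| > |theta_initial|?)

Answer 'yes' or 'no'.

Answer: yes

Derivation:
Initial: x=1.0000 theta=0.0000
After 1 (propagate distance d=9): x=1.0000 theta=0.0000
After 2 (thin lens f=-21): x=1.0000 theta=1/21 (≈0.0476)
After 3 (propagate distance d=10): x=31/21 (≈1.4762) theta=1/21 (≈0.0476)
After 4 (thin lens f=45): x=31/21 (≈1.4762) theta=2/135 (≈0.0148)
After 5 (propagate distance d=12 (to screen)): x=521/315 (≈1.6540) theta=2/135 (≈0.0148)
|theta_initial|=0.0000 |theta_final|=2/135 (≈0.0148) -> increased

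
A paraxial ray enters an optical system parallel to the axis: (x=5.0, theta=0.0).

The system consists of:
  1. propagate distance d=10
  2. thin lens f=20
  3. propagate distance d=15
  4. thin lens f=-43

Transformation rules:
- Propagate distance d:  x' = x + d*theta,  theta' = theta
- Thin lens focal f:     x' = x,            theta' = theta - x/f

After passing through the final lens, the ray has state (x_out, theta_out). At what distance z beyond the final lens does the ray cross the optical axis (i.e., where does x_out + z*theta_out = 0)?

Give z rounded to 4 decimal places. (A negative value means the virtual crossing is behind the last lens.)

Answer: 5.6579

Derivation:
Initial: x=5.0000 theta=0.0000
After 1 (propagate distance d=10): x=5.0000 theta=0.0000
After 2 (thin lens f=20): x=5.0000 theta=-0.2500
After 3 (propagate distance d=15): x=1.2500 theta=-0.2500
After 4 (thin lens f=-43): x=1.2500 theta=-19/86 (≈-0.2209)
z_focus = -x_out/theta_out = -(1.2500)/(-19/86) = 215/38 ≈ 5.6579
Rounded to 4 decimal places: z = 5.6579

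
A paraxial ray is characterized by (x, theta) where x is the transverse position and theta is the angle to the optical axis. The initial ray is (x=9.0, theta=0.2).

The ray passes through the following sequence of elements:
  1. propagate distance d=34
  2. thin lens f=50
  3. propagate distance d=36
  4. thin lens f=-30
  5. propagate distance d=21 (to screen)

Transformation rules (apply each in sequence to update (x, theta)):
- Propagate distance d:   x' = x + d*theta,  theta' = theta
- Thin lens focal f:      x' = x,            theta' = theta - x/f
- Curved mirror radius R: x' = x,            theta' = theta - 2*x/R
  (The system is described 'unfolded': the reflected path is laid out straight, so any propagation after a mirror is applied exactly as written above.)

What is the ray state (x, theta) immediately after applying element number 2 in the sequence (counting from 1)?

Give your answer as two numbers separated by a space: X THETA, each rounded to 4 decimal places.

Answer: 15.8000 -0.1160

Derivation:
Initial: x=9.0000 theta=0.2000
After 1 (propagate distance d=34): x=15.8000 theta=0.2000
After 2 (thin lens f=50): x=15.8000 theta=-0.1160
Rounded to 4 decimal places: x = 15.8000, theta = -0.1160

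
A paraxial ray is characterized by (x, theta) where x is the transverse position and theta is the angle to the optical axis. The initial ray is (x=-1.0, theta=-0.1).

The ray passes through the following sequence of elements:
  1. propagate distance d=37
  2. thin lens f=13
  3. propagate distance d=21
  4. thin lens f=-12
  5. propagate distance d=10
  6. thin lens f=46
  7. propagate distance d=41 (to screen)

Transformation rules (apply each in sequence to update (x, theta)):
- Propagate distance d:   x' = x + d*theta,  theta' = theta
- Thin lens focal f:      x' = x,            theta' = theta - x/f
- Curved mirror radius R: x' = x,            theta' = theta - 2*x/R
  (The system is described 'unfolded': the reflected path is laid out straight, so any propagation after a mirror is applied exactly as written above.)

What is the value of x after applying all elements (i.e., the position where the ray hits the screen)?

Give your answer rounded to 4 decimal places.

Initial: x=-1.0000 theta=-0.1000
After 1 (propagate distance d=37): x=-4.7000 theta=-0.1000
After 2 (thin lens f=13): x=-4.7000 theta=17/65 (≈0.2615)
After 3 (propagate distance d=21): x=103/130 (≈0.7923) theta=17/65 (≈0.2615)
After 4 (thin lens f=-12): x=103/130 (≈0.7923) theta=511/1560 (≈0.3276)
After 5 (propagate distance d=10): x=3173/780 (≈4.0679) theta=511/1560 (≈0.3276)
After 6 (thin lens f=46): x=3173/780 (≈4.0679) theta=11/46 (≈0.2391)
After 7 (propagate distance d=41 (to screen)): x=248869/17940 (≈13.8723) theta=11/46 (≈0.2391)
Rounded to 4 decimal places: x = 13.8723

Answer: 13.8723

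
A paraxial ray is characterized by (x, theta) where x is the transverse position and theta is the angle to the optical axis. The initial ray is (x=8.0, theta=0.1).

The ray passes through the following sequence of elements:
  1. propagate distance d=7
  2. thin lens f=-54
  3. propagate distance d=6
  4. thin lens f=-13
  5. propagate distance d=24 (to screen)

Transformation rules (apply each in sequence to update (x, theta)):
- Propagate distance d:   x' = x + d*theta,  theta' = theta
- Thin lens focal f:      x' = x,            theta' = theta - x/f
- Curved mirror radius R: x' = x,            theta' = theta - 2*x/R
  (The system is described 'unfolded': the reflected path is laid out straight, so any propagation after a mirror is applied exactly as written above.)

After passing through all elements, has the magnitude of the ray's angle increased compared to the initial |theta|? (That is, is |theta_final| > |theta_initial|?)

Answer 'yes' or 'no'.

Answer: yes

Derivation:
Initial: x=8.0000 theta=0.1000
After 1 (propagate distance d=7): x=8.7000 theta=0.1000
After 2 (thin lens f=-54): x=8.7000 theta=47/180 (≈0.2611)
After 3 (propagate distance d=6): x=154/15 (≈10.2667) theta=47/180 (≈0.2611)
After 4 (thin lens f=-13): x=154/15 (≈10.2667) theta=2459/2340 (≈1.0509)
After 5 (propagate distance d=24 (to screen)): x=1384/39 (≈35.4872) theta=2459/2340 (≈1.0509)
|theta_initial|=0.1000 |theta_final|=2459/2340 (≈1.0509) -> increased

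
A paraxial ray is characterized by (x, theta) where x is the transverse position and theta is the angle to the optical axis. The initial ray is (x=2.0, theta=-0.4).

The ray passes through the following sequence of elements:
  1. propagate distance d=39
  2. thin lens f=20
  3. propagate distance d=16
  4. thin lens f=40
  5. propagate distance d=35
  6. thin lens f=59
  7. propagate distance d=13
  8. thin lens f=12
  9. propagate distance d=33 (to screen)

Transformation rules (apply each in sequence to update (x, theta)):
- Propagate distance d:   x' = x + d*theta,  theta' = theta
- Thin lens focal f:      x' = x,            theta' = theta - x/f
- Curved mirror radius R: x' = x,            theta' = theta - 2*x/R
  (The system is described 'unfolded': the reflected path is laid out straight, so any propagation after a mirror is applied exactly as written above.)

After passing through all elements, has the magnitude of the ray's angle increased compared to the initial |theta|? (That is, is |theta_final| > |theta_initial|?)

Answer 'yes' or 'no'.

Initial: x=2.0000 theta=-0.4000
After 1 (propagate distance d=39): x=-13.6000 theta=-0.4000
After 2 (thin lens f=20): x=-13.6000 theta=0.2800
After 3 (propagate distance d=16): x=-9.1200 theta=0.2800
After 4 (thin lens f=40): x=-9.1200 theta=0.5080
After 5 (propagate distance d=35): x=8.6600 theta=0.5080
After 6 (thin lens f=59): x=8.6600 theta=2664/7375 (≈0.3612)
After 7 (propagate distance d=13): x=196999/14750 (≈13.3559) theta=2664/7375 (≈0.3612)
After 8 (thin lens f=12): x=196999/14750 (≈13.3559) theta=-133063/177000 (≈-0.7518)
After 9 (propagate distance d=33 (to screen)): x=-675697/59000 (≈-11.4525) theta=-133063/177000 (≈-0.7518)
|theta_initial|=0.4000 |theta_final|=133063/177000 (≈0.7518) -> increased

Answer: yes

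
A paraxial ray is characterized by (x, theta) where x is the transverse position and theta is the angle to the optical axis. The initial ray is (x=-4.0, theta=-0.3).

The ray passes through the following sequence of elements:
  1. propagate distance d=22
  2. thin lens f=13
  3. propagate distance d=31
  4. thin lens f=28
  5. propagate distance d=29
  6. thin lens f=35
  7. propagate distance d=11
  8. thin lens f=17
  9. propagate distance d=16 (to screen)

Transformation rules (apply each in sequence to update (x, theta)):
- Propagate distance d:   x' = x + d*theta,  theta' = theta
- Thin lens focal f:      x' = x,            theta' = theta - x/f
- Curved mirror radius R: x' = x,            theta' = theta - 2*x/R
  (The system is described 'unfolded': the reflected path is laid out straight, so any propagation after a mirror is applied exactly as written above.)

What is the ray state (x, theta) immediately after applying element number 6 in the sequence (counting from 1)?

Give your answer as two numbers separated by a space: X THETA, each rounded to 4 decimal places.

Initial: x=-4.0000 theta=-0.3000
After 1 (propagate distance d=22): x=-10.6000 theta=-0.3000
After 2 (thin lens f=13): x=-10.6000 theta=67/130 (≈0.5154)
After 3 (propagate distance d=31): x=699/130 (≈5.3769) theta=67/130 (≈0.5154)
After 4 (thin lens f=28): x=699/130 (≈5.3769) theta=1177/3640 (≈0.3234)
After 5 (propagate distance d=29): x=10741/728 (≈14.7541) theta=1177/3640 (≈0.3234)
After 6 (thin lens f=35): x=10741/728 (≈14.7541) theta=-1251/12740 (≈-0.0982)
Rounded to 4 decimal places: x = 14.7541, theta = -0.0982

Answer: 14.7541 -0.0982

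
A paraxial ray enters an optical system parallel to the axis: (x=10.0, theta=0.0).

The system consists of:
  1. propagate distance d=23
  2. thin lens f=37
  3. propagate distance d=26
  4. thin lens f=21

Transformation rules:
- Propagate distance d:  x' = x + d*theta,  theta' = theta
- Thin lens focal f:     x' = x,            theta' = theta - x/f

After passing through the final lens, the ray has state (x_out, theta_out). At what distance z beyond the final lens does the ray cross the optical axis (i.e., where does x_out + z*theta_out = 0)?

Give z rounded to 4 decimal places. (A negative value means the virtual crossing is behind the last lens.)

Initial: x=10.0000 theta=0.0000
After 1 (propagate distance d=23): x=10.0000 theta=0.0000
After 2 (thin lens f=37): x=10.0000 theta=-10/37 (≈-0.2703)
After 3 (propagate distance d=26): x=110/37 (≈2.9730) theta=-10/37 (≈-0.2703)
After 4 (thin lens f=21): x=110/37 (≈2.9730) theta=-320/777 (≈-0.4118)
z_focus = -x_out/theta_out = -(110/37)/(-320/777) = 231/32 ≈ 7.2188
Rounded to 4 decimal places: z = 7.2188

Answer: 7.2188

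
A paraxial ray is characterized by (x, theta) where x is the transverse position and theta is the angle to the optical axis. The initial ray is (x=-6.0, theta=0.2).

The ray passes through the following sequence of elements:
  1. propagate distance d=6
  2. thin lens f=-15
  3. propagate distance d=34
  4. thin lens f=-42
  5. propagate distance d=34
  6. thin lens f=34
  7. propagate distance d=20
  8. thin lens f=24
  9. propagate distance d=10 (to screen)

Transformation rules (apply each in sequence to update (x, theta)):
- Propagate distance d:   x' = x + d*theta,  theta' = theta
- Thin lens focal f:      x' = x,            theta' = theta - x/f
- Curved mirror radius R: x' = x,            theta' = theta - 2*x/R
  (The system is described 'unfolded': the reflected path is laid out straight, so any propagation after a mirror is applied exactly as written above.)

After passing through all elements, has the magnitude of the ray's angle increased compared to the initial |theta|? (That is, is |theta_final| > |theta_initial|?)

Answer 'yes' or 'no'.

Answer: yes

Derivation:
Initial: x=-6.0000 theta=0.2000
After 1 (propagate distance d=6): x=-4.8000 theta=0.2000
After 2 (thin lens f=-15): x=-4.8000 theta=-0.1200
After 3 (propagate distance d=34): x=-8.8800 theta=-0.1200
After 4 (thin lens f=-42): x=-8.8800 theta=-58/175 (≈-0.3314)
After 5 (propagate distance d=34): x=-3526/175 (≈-20.1486) theta=-58/175 (≈-0.3314)
After 6 (thin lens f=34): x=-3526/175 (≈-20.1486) theta=111/425 (≈0.2612)
After 7 (propagate distance d=20): x=-44402/2975 (≈-14.9250) theta=111/425 (≈0.2612)
After 8 (thin lens f=24): x=-44402/2975 (≈-14.9250) theta=1261/1428 (≈0.8831)
After 9 (propagate distance d=10 (to screen)): x=-15541/2550 (≈-6.0945) theta=1261/1428 (≈0.8831)
|theta_initial|=0.2000 |theta_final|=1261/1428 (≈0.8831) -> increased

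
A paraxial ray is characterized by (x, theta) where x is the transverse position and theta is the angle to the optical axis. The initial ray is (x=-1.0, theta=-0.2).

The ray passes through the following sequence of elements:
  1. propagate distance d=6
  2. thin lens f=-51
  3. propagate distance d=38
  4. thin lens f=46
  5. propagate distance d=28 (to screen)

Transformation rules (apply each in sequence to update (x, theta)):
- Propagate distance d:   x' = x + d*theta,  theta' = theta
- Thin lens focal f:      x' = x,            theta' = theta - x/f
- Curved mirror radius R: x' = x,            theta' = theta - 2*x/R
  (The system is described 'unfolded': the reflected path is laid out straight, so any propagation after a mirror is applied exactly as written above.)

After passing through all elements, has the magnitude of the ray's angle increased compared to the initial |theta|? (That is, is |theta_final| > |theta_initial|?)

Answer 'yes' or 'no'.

Initial: x=-1.0000 theta=-0.2000
After 1 (propagate distance d=6): x=-2.2000 theta=-0.2000
After 2 (thin lens f=-51): x=-2.2000 theta=-62/255 (≈-0.2431)
After 3 (propagate distance d=38): x=-2917/255 (≈-11.4392) theta=-62/255 (≈-0.2431)
After 4 (thin lens f=46): x=-2917/255 (≈-11.4392) theta=13/2346 (≈0.0055)
After 5 (propagate distance d=28 (to screen)): x=-3893/345 (≈-11.2841) theta=13/2346 (≈0.0055)
|theta_initial|=0.2000 |theta_final|=13/2346 (≈0.0055) -> not increased

Answer: no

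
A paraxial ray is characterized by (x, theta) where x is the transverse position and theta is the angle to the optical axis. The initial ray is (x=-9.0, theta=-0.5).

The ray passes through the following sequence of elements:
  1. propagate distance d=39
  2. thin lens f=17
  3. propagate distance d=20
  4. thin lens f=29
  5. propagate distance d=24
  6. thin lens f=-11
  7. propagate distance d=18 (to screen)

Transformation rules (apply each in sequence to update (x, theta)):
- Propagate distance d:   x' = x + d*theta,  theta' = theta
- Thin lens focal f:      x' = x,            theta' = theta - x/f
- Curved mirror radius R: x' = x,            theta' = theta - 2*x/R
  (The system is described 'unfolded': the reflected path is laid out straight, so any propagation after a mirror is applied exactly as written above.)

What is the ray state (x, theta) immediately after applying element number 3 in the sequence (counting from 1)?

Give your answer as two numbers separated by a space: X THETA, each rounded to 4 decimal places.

Answer: -4.9706 1.1765

Derivation:
Initial: x=-9.0000 theta=-0.5000
After 1 (propagate distance d=39): x=-28.5000 theta=-0.5000
After 2 (thin lens f=17): x=-28.5000 theta=20/17 (≈1.1765)
After 3 (propagate distance d=20): x=-169/34 (≈-4.9706) theta=20/17 (≈1.1765)
Rounded to 4 decimal places: x = -4.9706, theta = 1.1765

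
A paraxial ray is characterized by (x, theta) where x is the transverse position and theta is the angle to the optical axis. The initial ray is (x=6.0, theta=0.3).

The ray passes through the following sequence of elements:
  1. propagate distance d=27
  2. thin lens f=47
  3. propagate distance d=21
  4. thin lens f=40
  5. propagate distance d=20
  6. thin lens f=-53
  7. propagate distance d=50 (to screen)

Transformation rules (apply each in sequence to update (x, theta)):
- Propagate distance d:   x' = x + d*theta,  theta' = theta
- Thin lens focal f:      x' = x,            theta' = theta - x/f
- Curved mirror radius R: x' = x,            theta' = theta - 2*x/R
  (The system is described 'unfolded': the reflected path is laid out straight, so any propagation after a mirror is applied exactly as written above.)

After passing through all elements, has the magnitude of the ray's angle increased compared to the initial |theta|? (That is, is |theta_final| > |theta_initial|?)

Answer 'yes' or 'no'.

Answer: no

Derivation:
Initial: x=6.0000 theta=0.3000
After 1 (propagate distance d=27): x=14.1000 theta=0.3000
After 2 (thin lens f=47): x=14.1000 theta=0.0000
After 3 (propagate distance d=21): x=14.1000 theta=0.0000
After 4 (thin lens f=40): x=14.1000 theta=-0.3525
After 5 (propagate distance d=20): x=7.0500 theta=-0.3525
After 6 (thin lens f=-53): x=7.0500 theta=-4653/21200 (≈-0.2195)
After 7 (propagate distance d=50 (to screen)): x=-8319/2120 (≈-3.9241) theta=-4653/21200 (≈-0.2195)
|theta_initial|=0.3000 |theta_final|=4653/21200 (≈0.2195) -> not increased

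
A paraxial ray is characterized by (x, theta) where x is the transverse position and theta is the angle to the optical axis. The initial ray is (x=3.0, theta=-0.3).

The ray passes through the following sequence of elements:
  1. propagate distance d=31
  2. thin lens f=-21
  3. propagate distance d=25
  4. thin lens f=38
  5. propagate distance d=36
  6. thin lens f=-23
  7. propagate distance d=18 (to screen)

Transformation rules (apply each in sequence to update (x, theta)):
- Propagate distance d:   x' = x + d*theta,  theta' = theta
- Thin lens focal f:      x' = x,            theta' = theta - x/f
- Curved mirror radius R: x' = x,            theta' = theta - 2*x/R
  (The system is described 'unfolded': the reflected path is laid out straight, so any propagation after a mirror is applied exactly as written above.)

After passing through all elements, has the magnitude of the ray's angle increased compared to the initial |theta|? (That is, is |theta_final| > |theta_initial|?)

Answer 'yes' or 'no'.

Answer: yes

Derivation:
Initial: x=3.0000 theta=-0.3000
After 1 (propagate distance d=31): x=-6.3000 theta=-0.3000
After 2 (thin lens f=-21): x=-6.3000 theta=-0.6000
After 3 (propagate distance d=25): x=-21.3000 theta=-0.6000
After 4 (thin lens f=38): x=-21.3000 theta=-3/76 (≈-0.0395)
After 5 (propagate distance d=36): x=-4317/190 (≈-22.7211) theta=-3/76 (≈-0.0395)
After 6 (thin lens f=-23): x=-4317/190 (≈-22.7211) theta=-8979/8740 (≈-1.0273)
After 7 (propagate distance d=18 (to screen)): x=-90051/2185 (≈-41.2133) theta=-8979/8740 (≈-1.0273)
|theta_initial|=0.3000 |theta_final|=8979/8740 (≈1.0273) -> increased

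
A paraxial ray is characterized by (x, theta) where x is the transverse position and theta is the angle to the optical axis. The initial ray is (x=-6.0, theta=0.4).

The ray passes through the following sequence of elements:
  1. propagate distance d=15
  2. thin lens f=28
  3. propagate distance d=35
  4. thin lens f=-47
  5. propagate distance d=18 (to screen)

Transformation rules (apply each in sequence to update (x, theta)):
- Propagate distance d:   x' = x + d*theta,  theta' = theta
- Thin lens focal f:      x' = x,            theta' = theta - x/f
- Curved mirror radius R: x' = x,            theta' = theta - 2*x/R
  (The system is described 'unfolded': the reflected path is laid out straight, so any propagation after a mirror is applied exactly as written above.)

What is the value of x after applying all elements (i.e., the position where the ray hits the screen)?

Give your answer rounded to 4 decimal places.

Initial: x=-6.0000 theta=0.4000
After 1 (propagate distance d=15): x=0.0000 theta=0.4000
After 2 (thin lens f=28): x=0.0000 theta=0.4000
After 3 (propagate distance d=35): x=14.0000 theta=0.4000
After 4 (thin lens f=-47): x=14.0000 theta=164/235 (≈0.6979)
After 5 (propagate distance d=18 (to screen)): x=6242/235 (≈26.5617) theta=164/235 (≈0.6979)
Rounded to 4 decimal places: x = 26.5617

Answer: 26.5617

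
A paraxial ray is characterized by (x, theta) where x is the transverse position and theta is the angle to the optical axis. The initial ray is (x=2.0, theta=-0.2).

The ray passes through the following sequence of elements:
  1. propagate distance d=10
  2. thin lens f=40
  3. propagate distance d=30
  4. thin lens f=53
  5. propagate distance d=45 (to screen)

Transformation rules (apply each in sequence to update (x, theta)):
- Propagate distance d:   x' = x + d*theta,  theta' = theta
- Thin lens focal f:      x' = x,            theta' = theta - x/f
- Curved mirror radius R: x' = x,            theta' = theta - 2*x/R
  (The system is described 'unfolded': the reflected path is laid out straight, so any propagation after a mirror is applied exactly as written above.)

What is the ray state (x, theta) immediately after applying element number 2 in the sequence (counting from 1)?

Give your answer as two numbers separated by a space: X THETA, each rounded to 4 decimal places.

Answer: 0.0000 -0.2000

Derivation:
Initial: x=2.0000 theta=-0.2000
After 1 (propagate distance d=10): x=0.0000 theta=-0.2000
After 2 (thin lens f=40): x=0.0000 theta=-0.2000
Rounded to 4 decimal places: x = 0.0000, theta = -0.2000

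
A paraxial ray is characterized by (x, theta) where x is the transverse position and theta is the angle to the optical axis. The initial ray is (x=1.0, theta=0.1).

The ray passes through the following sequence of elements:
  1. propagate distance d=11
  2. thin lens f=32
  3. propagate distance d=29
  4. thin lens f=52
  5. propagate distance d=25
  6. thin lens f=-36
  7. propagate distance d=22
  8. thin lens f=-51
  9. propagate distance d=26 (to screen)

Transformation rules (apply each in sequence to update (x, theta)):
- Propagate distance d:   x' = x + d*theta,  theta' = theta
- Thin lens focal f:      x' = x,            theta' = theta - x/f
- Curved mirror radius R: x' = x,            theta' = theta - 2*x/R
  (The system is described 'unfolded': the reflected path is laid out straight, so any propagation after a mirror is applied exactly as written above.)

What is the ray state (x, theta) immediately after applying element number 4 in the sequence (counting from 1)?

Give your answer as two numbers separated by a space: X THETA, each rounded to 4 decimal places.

Answer: 3.0969 -0.0252

Derivation:
Initial: x=1.0000 theta=0.1000
After 1 (propagate distance d=11): x=2.1000 theta=0.1000
After 2 (thin lens f=32): x=2.1000 theta=11/320 (≈0.0344)
After 3 (propagate distance d=29): x=991/320 (≈3.0969) theta=11/320 (≈0.0344)
After 4 (thin lens f=52): x=991/320 (≈3.0969) theta=-419/16640 (≈-0.0252)
Rounded to 4 decimal places: x = 3.0969, theta = -0.0252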